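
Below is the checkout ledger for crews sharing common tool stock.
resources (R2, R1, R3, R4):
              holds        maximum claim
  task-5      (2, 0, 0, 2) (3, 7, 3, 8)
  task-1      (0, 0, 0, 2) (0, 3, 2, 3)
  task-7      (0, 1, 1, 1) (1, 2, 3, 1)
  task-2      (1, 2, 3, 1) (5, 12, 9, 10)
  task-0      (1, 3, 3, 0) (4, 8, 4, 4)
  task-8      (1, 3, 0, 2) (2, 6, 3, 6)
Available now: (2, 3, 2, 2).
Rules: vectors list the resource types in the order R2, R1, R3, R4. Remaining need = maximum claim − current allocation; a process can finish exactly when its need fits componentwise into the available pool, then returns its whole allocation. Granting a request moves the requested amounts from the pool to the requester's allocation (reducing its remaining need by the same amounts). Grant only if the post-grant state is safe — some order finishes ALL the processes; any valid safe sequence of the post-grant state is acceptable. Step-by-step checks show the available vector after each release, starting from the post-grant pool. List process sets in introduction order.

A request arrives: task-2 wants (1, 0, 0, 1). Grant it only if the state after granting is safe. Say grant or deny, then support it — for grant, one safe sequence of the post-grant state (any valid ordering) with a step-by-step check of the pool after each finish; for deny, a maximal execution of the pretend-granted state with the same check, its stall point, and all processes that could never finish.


GRANT. The post-grant state is safe; one safe sequence: task-7, task-1, task-8, task-5, task-0, task-2.
Key observation: granting shrinks the pool to (1, 3, 2, 1), yet task-7 still fits and the chain goes through.
Verifying the post-grant state step by step:
  pool = (1, 3, 2, 1)
  task-7 needs (1, 1, 2, 0) <= (1, 3, 2, 1) -> finishes; pool += (0, 1, 1, 1) = (1, 4, 3, 2)
  task-1 needs (0, 3, 2, 1) <= (1, 4, 3, 2) -> finishes; pool += (0, 0, 0, 2) = (1, 4, 3, 4)
  task-8 needs (1, 3, 3, 4) <= (1, 4, 3, 4) -> finishes; pool += (1, 3, 0, 2) = (2, 7, 3, 6)
  task-5 needs (1, 7, 3, 6) <= (2, 7, 3, 6) -> finishes; pool += (2, 0, 0, 2) = (4, 7, 3, 8)
  task-0 needs (3, 5, 1, 4) <= (4, 7, 3, 8) -> finishes; pool += (1, 3, 3, 0) = (5, 10, 6, 8)
  task-2 needs (3, 10, 6, 8) <= (5, 10, 6, 8) -> finishes; pool += (2, 2, 3, 2) = (7, 12, 9, 10)


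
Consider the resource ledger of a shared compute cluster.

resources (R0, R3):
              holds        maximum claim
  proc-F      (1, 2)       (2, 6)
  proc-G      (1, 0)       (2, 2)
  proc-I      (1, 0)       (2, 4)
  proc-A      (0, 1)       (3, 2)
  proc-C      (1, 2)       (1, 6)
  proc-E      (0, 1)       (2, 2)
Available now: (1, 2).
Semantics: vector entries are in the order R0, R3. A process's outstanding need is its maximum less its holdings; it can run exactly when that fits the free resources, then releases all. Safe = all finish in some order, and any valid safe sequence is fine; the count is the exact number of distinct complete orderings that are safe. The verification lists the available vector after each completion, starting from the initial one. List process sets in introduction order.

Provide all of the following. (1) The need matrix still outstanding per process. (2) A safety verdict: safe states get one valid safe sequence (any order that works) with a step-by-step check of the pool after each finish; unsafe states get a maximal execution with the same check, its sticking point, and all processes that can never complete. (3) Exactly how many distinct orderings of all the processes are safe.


(1) Outstanding need per process (order R0, R3):
  proc-F: (1, 4)
  proc-G: (1, 2)
  proc-I: (1, 4)
  proc-A: (3, 1)
  proc-C: (0, 4)
  proc-E: (2, 1)
(2) UNSAFE — no complete ordering exists.
Key observation: after proc-G, proc-E the pool peaks at (2, 3), and each blocked process is short somewhere: proc-F on R3; proc-I on R3; proc-A on R0; proc-C on R3.
Going as far as possible: proc-G, proc-E; after that, nothing fits. Verifying each step:
  pool = (1, 2)
  proc-G: need (1, 2) fits (1, 2); releases (1, 0), pool now (2, 2)
  proc-E: need (2, 1) fits (2, 2); releases (0, 1), pool now (2, 3)
  blocked: proc-F wants (1, 4), pool (2, 3) — not enough R3
  blocked: proc-I wants (1, 4), pool (2, 3) — not enough R3
  blocked: proc-A wants (3, 1), pool (2, 3) — not enough R0
  blocked: proc-C wants (0, 4), pool (2, 3) — not enough R3
Permanently blocked: proc-F, proc-I, proc-A and proc-C.
(3) Exactly 0 of the possible complete orderings are safe sequences.


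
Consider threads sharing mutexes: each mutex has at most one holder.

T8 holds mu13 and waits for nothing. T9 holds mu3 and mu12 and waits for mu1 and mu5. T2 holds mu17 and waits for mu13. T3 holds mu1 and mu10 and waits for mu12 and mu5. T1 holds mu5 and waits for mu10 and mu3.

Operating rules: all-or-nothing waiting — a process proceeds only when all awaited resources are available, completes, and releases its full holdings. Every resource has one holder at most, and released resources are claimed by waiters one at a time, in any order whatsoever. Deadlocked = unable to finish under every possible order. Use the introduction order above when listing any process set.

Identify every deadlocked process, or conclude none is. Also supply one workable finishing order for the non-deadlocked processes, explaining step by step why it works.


The deadlocked set is T9, T3 and T1.
Key observation: the wait chain closes on itself along T9 -> T3 -> T9; T1 is caught in further circular waits.
The rest can finish in the order T8, T2.
Step-by-step check:
  run T8 (it waits on nothing); releases mu13
  run T2 (all its waits — mu13 — are resolved); releases mu17


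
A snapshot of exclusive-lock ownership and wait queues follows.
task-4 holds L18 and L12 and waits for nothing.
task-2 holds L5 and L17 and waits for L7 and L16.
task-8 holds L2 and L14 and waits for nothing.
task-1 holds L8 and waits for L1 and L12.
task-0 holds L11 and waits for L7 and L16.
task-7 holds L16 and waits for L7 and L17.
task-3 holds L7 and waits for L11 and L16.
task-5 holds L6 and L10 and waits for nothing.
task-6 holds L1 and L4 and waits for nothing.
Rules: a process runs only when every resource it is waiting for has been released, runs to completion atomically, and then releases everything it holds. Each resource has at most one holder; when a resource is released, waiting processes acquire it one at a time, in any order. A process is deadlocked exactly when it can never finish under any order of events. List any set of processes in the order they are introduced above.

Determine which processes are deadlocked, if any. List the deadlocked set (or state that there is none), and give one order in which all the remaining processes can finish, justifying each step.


Deadlocked set: task-2, task-0, task-7 and task-3.
Key observation: task-2 -> task-7 -> task-2 is a circular wait — nothing in it can go first; task-0 and task-3 are caught in further circular waits.
One completion order for the rest: task-4, task-8, task-5, task-6, task-1.
Step-by-step check:
  task-4 waits on nothing -> runs at once and releases L18 and L12
  task-8 waits on nothing -> runs at once and releases L2 and L14
  task-5 waits on nothing -> runs at once and releases L6 and L10
  task-6 waits on nothing -> runs at once and releases L1 and L4
  run task-1 (all its waits — L1 and L12 — are resolved); releases L8


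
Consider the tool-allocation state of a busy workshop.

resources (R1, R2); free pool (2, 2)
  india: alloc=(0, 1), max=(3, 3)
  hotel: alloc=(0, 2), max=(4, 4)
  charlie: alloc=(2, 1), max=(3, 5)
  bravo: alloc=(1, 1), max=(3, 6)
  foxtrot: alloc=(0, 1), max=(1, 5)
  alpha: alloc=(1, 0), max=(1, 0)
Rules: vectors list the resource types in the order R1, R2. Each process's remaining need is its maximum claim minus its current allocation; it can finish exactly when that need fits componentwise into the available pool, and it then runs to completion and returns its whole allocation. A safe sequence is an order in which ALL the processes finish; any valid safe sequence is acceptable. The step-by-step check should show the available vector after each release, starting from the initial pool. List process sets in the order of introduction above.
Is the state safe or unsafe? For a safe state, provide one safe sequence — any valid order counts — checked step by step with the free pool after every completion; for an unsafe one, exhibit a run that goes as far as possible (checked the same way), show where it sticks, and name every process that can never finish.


UNSAFE.
Key observation: after alpha, india the pool peaks at (3, 3), and each blocked process is short somewhere: hotel on R1; charlie on R2; bravo on R2; foxtrot on R2.
A maximal execution: alpha, india — then nothing else fits. Step-by-step check:
  pool = (2, 2)
  alpha needs (0, 0) <= (2, 2) -> finishes; pool += (1, 0) = (3, 2)
  india needs (3, 2) <= (3, 2) -> finishes; pool += (0, 1) = (3, 3)
  hotel cannot run: need (4, 2) vs free (3, 3) (insufficient R1)
  charlie cannot run: need (1, 4) vs free (3, 3) (insufficient R2)
  bravo cannot run: need (2, 5) vs free (3, 3) (insufficient R2)
  foxtrot cannot run: need (1, 4) vs free (3, 3) (insufficient R2)
Processes that can never finish: hotel, charlie, bravo and foxtrot.


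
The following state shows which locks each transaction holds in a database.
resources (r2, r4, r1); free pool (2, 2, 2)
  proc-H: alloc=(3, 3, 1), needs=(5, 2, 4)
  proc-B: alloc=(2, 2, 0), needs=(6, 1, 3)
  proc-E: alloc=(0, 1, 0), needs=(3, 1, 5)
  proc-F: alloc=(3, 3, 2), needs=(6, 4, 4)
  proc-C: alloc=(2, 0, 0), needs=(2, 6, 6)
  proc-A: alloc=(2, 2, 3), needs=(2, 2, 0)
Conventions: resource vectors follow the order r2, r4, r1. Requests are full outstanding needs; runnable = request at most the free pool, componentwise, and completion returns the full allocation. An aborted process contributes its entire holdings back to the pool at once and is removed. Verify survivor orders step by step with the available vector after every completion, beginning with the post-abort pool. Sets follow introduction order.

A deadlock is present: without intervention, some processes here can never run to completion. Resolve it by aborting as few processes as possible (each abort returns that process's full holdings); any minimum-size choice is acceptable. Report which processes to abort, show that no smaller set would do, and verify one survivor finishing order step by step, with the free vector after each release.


The answer: abort proc-H.
Key observation: the deadlocked proc-C becomes finishable only because proc-H released (3, 3, 1); it completes at step 3 below.
Minimality: the empty abort set fails — the state is deadlocked as it stands.
One survivor order: proc-A, proc-E, proc-C, proc-F, proc-B. Check, step by step (post-abort pool first):
  pool = (5, 5, 3)
  proc-A needs (2, 2, 0) <= (5, 5, 3) -> finishes; pool += (2, 2, 3) = (7, 7, 6)
  proc-E needs (3, 1, 5) <= (7, 7, 6) -> finishes; pool += (0, 1, 0) = (7, 8, 6)
  proc-C needs (2, 6, 6) <= (7, 8, 6) -> finishes; pool += (2, 0, 0) = (9, 8, 6)
  proc-F needs (6, 4, 4) <= (9, 8, 6) -> finishes; pool += (3, 3, 2) = (12, 11, 8)
  proc-B needs (6, 1, 3) <= (12, 11, 8) -> finishes; pool += (2, 2, 0) = (14, 13, 8)


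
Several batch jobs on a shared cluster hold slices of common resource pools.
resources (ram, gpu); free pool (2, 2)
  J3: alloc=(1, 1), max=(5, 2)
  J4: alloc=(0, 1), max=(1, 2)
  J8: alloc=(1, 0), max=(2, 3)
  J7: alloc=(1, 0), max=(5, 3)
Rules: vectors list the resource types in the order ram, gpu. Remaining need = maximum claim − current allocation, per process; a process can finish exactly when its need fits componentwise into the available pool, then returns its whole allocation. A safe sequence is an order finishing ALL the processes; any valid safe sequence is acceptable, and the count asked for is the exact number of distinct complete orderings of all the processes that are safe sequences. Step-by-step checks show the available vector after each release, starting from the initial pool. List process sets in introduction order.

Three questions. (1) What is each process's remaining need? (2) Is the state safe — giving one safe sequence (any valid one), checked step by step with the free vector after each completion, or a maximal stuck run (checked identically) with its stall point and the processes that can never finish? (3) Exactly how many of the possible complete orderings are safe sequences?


(1) Need matrix, components ordered ram, gpu:
  J3: (4, 1)
  J4: (1, 1)
  J8: (1, 3)
  J7: (4, 3)
(2) The state is UNSAFE.
Key observation: the pool after J4, J8 is (3, 3); every surviving request exceeds it in ram, so progress ends there.
The run J4, J8 cannot be extended any further. Step-by-step check:
  pool = (2, 2)
  run J4 (needs (1, 1), free (2, 2)); after release of (0, 1) the pool is (2, 3)
  run J8 (needs (1, 3), free (2, 3)); after release of (1, 0) the pool is (3, 3)
  J3 still needs (4, 1) but only (3, 3) is free — short on ram
  J7 still needs (4, 3) but only (3, 3) is free — short on ram
Permanently blocked: J3 and J7.
(3) Precisely 0 of the possible complete orderings are safe sequences.


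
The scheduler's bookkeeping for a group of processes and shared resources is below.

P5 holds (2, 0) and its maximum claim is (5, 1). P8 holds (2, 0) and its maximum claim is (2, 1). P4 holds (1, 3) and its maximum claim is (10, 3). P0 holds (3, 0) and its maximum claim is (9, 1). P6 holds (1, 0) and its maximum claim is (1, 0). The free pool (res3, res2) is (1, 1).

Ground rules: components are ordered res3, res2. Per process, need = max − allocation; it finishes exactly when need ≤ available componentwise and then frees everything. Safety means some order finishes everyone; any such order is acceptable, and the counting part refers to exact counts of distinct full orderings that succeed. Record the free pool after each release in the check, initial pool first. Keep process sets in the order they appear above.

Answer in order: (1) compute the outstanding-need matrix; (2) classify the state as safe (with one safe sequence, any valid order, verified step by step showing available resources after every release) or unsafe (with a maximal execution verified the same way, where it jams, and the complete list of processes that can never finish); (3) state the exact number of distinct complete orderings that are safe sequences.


(1) Remaining need (order res3, res2):
  P5: (3, 1)
  P8: (0, 1)
  P4: (9, 0)
  P0: (6, 1)
  P6: (0, 0)
(2) SAFE. One safe sequence: P6, P8, P5, P0, P4.
Key observation: the first exact fit in this order is P8 — it needs (0, 1) with (2, 1) free, meeting a requested resource to the last unit.
Walking it through:
  pool = (1, 1)
  P6 needs (0, 0) <= (1, 1) -> finishes; pool += (1, 0) = (2, 1)
  P8 needs (0, 1) <= (2, 1) -> finishes; pool += (2, 0) = (4, 1)
  P5 needs (3, 1) <= (4, 1) -> finishes; pool += (2, 0) = (6, 1)
  P0 needs (6, 1) <= (6, 1) -> finishes; pool += (3, 0) = (9, 1)
  P4 needs (9, 0) <= (9, 1) -> finishes; pool += (1, 3) = (10, 4)
(3) Exactly 3 of the possible complete orderings are safe sequences.


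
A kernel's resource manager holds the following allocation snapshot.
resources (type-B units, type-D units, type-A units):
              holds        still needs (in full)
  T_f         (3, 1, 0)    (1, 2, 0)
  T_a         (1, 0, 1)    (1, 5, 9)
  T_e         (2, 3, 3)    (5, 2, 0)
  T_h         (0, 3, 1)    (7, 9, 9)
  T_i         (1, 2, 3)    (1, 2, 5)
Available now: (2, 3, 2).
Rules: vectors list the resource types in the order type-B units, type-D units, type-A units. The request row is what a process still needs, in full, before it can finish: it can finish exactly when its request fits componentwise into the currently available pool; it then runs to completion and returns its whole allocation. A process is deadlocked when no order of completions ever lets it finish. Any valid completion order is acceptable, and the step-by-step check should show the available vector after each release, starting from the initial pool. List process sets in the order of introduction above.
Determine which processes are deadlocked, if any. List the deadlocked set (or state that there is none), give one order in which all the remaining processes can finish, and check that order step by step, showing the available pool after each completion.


Deadlocked set: T_a and T_h.
Key observation: once T_f, T_e, T_i finish, the pool peaks at (8, 9, 8) — and every remaining process still needs more type-A units than that.
The rest can finish in the order T_f, T_e, T_i. Verifying each step:
  pool = (2, 3, 2)
  run T_f (needs (1, 2, 0), free (2, 3, 2)); after release of (3, 1, 0) the pool is (5, 4, 2)
  run T_e (needs (5, 2, 0), free (5, 4, 2)); after release of (2, 3, 3) the pool is (7, 7, 5)
  run T_i (needs (1, 2, 5), free (7, 7, 5)); after release of (1, 2, 3) the pool is (8, 9, 8)
None of the blocked processes ever fits:
  blocked: T_a wants (1, 5, 9), pool (8, 9, 8) — not enough type-A units
  blocked: T_h wants (7, 9, 9), pool (8, 9, 8) — not enough type-A units


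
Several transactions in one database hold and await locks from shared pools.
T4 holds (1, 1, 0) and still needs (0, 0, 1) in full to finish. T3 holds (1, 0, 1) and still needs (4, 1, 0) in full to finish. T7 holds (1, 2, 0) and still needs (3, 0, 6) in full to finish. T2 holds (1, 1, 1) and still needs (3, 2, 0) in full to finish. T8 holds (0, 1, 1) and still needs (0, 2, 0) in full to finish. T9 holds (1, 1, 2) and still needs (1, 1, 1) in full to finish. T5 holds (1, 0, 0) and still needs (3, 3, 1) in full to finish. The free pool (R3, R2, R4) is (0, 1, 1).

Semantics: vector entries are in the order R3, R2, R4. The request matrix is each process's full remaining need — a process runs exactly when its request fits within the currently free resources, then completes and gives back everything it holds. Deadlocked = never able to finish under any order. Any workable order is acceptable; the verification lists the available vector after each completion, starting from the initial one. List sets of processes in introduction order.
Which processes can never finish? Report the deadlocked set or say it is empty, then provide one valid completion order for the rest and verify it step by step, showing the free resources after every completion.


Deadlocked: T3, T7, T2 and T5.
Key observation: T4, T8, T9 can finish, but then (2, 4, 4) is all there is, and the blocked group's R3 demands exceed it.
A valid finishing order for the others: T4, T8, T9. Walking it through:
  pool = (0, 1, 1)
  run T4 (needs (0, 0, 1), free (0, 1, 1)); after release of (1, 1, 0) the pool is (1, 2, 1)
  run T8 (needs (0, 2, 0), free (1, 2, 1)); after release of (0, 1, 1) the pool is (1, 3, 2)
  run T9 (needs (1, 1, 1), free (1, 3, 2)); after release of (1, 1, 2) the pool is (2, 4, 4)
None of the blocked processes ever fits:
  T3 still needs (4, 1, 0) but only (2, 4, 4) is free — short on R3
  T7 still needs (3, 0, 6) but only (2, 4, 4) is free — short on R3 and R4
  T2 still needs (3, 2, 0) but only (2, 4, 4) is free — short on R3
  T5 still needs (3, 3, 1) but only (2, 4, 4) is free — short on R3


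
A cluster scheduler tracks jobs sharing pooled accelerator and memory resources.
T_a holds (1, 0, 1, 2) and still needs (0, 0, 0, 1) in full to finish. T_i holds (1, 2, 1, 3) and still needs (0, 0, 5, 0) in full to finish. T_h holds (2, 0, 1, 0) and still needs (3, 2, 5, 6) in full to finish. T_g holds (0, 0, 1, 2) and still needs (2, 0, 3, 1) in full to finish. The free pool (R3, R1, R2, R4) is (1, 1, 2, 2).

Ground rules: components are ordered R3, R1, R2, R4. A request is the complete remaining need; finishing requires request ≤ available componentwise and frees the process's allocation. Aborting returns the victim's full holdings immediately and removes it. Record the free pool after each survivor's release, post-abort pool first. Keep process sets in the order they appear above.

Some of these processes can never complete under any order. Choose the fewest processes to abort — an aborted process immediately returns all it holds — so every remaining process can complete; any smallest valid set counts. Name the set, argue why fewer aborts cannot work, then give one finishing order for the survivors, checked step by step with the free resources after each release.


Minimum abort set: T_i.
Key observation: T_h was stuck for good until T_i gave back (1, 2, 1, 3); in the order shown it finishes at step 3.
Minimality: the empty abort set fails — the state is deadlocked as it stands.
Survivors finish in the order: T_a, T_g, T_h. Walking it through (pool after the aborts first):
  pool = (2, 3, 3, 5)
  run T_a (needs (0, 0, 0, 1), free (2, 3, 3, 5)); after release of (1, 0, 1, 2) the pool is (3, 3, 4, 7)
  run T_g (needs (2, 0, 3, 1), free (3, 3, 4, 7)); after release of (0, 0, 1, 2) the pool is (3, 3, 5, 9)
  run T_h (needs (3, 2, 5, 6), free (3, 3, 5, 9)); after release of (2, 0, 1, 0) the pool is (5, 3, 6, 9)


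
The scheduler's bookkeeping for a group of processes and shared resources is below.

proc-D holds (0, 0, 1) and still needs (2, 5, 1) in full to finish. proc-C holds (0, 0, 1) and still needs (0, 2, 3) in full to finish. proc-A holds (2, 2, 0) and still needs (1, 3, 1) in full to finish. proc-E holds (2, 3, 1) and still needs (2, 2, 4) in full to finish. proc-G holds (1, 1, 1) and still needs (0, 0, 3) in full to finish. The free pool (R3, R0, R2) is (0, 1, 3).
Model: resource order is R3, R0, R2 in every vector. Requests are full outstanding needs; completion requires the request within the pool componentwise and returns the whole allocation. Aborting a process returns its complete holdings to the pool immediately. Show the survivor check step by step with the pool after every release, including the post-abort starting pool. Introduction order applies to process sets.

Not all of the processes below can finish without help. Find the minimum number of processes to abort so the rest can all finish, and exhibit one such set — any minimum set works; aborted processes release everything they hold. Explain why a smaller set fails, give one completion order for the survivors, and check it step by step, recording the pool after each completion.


Minimum abort set: proc-E.
Key observation: proc-A had no path to completion before; after the abort of proc-E ((2, 3, 1) returned), step 1 is where it fits.
No smaller set exists: with zero aborts the deadlock remains.
Survivors finish in the order: proc-A, proc-C, proc-D, proc-G. Walking it through (pool after the aborts first):
  pool = (2, 4, 4)
  proc-A needs (1, 3, 1) <= (2, 4, 4) -> finishes; pool += (2, 2, 0) = (4, 6, 4)
  proc-C needs (0, 2, 3) <= (4, 6, 4) -> finishes; pool += (0, 0, 1) = (4, 6, 5)
  proc-D needs (2, 5, 1) <= (4, 6, 5) -> finishes; pool += (0, 0, 1) = (4, 6, 6)
  proc-G needs (0, 0, 3) <= (4, 6, 6) -> finishes; pool += (1, 1, 1) = (5, 7, 7)


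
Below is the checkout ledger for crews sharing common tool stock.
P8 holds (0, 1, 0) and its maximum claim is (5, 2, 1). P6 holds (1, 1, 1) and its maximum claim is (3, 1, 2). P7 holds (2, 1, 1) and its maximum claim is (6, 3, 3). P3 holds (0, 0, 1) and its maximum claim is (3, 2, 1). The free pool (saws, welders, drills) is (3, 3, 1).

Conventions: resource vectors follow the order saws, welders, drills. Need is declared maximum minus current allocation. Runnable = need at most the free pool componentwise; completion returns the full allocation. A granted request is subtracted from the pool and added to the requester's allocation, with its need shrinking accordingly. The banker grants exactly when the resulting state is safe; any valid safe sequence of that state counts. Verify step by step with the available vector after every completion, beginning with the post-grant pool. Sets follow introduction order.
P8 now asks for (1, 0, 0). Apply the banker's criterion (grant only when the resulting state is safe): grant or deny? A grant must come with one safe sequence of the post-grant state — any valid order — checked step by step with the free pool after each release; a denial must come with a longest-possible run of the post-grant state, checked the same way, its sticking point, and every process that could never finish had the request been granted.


DENY. Granting would leave the state unsafe.
Key observation: the wall is saws: completing P6, P3 brings the pool only to (3, 4, 3), and all the rest need more.
On the post-grant state, P6, P3 is a maximal run — nothing extends it. Verifying each step:
  pool = (2, 3, 1)
  run P6 (needs (2, 0, 1), free (2, 3, 1)); after release of (1, 1, 1) the pool is (3, 4, 2)
  run P3 (needs (3, 2, 0), free (3, 4, 2)); after release of (0, 0, 1) the pool is (3, 4, 3)
  P8 still needs (4, 1, 1) but only (3, 4, 3) is free — short on saws
  P7 still needs (4, 2, 2) but only (3, 4, 3) is free — short on saws
Had the request been granted, P8 and P7 could never finish.


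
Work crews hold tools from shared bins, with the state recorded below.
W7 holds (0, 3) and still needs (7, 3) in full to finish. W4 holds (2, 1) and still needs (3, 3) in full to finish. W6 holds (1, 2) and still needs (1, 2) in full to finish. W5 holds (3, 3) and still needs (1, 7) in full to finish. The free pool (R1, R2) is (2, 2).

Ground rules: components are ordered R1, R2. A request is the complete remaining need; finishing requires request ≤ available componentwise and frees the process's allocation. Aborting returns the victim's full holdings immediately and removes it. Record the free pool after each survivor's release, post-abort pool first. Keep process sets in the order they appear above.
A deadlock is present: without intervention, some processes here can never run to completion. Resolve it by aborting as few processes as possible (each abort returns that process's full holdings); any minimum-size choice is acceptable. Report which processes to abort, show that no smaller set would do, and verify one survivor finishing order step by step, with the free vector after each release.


The answer: abort W5.
Key observation: before aborting W5, W7 was permanently blocked — no order could ever run it; afterwards it completes at step 3.
Minimality: the empty abort set fails — the state is deadlocked as it stands.
One survivor order: W4, W6, W7. Check, step by step (post-abort pool first):
  pool = (5, 5)
  run W4 (needs (3, 3), free (5, 5)); after release of (2, 1) the pool is (7, 6)
  run W6 (needs (1, 2), free (7, 6)); after release of (1, 2) the pool is (8, 8)
  run W7 (needs (7, 3), free (8, 8)); after release of (0, 3) the pool is (8, 11)


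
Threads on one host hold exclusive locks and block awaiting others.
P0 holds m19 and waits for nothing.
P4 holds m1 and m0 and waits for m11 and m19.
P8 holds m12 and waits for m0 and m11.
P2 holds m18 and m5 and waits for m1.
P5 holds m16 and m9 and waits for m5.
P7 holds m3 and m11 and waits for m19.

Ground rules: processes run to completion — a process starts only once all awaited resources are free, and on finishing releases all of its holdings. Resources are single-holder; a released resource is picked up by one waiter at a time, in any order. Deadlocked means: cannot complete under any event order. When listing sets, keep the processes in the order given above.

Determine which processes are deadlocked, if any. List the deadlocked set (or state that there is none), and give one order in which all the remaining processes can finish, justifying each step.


The deadlocked set is empty.
Key observation: the wait relation is loop-free; peeling off processes with no waits unwinds the whole state.
One completion order for the rest: P0, P7, P4, P2, P5, P8.
Verifying each step:
  P0 waits on nothing -> runs at once and releases m19
  P7: everything it awaited (m19) is free; runs, freeing m3 and m11
  P4: everything it awaited (m11 and m19) is free; runs, freeing m1 and m0
  P2: everything it awaited (m1) is free; runs, freeing m18 and m5
  P5: everything it awaited (m5) is free; runs, freeing m16 and m9
  P8: everything it awaited (m0 and m11) is free; runs, freeing m12


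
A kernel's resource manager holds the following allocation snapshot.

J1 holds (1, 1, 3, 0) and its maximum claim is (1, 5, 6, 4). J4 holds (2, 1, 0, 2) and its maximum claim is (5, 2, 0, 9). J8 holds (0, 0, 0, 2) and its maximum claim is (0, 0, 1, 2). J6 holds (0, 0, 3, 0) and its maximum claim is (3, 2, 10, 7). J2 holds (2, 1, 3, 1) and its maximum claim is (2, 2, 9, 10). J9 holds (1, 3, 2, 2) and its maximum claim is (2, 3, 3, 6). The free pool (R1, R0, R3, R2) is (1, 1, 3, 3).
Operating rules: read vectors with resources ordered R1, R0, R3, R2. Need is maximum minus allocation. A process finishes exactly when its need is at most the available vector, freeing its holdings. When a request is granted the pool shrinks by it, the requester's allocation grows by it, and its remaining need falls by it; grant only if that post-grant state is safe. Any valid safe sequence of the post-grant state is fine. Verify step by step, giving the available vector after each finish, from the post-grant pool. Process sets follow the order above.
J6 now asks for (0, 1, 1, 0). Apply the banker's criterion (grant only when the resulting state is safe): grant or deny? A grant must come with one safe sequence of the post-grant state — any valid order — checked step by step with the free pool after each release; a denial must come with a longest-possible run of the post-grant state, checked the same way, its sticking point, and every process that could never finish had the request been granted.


DENY: after the grant no complete ordering would exist.
Key observation: after J8, J9 the pool peaks at (2, 3, 4, 7), and each blocked process is short somewhere: J1 on R0; J4 on R1; J6 on R1, R3; J2 on R3, R2.
After a pretend grant, a maximal execution: J8, J9 — then nothing else fits. Check, step by step:
  pool = (1, 0, 2, 3)
  J8: need (0, 0, 1, 0) fits (1, 0, 2, 3); releases (0, 0, 0, 2), pool now (1, 0, 2, 5)
  J9: need (1, 0, 1, 4) fits (1, 0, 2, 5); releases (1, 3, 2, 2), pool now (2, 3, 4, 7)
  J1 still needs (0, 4, 3, 4) but only (2, 3, 4, 7) is free — short on R0
  J4 still needs (3, 1, 0, 7) but only (2, 3, 4, 7) is free — short on R1
  J6 still needs (3, 1, 6, 7) but only (2, 3, 4, 7) is free — short on R1 and R3
  J2 still needs (0, 1, 6, 9) but only (2, 3, 4, 7) is free — short on R3 and R2
Post-grant, the permanently blocked set is J1, J4, J6 and J2.


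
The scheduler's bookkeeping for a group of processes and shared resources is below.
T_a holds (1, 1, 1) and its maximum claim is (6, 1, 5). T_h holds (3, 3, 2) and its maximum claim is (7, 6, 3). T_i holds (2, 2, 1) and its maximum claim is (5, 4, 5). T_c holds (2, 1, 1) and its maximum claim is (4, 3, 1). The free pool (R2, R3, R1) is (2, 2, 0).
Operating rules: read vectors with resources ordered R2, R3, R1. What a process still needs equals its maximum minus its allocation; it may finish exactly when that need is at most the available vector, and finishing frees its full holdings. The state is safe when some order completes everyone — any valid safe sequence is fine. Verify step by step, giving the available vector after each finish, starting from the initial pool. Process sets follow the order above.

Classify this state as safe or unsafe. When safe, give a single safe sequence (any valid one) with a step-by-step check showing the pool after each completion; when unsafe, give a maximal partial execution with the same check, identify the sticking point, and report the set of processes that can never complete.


UNSAFE.
Key observation: even finishing T_c, T_h leaves just (7, 6, 3) free — too little R1 for any of the remaining processes.
A maximal execution: T_c, T_h — then nothing else fits. Step-by-step check:
  pool = (2, 2, 0)
  run T_c (needs (2, 2, 0), free (2, 2, 0)); after release of (2, 1, 1) the pool is (4, 3, 1)
  run T_h (needs (4, 3, 1), free (4, 3, 1)); after release of (3, 3, 2) the pool is (7, 6, 3)
  T_a cannot run: need (5, 0, 4) vs free (7, 6, 3) (insufficient R1)
  T_i cannot run: need (3, 2, 4) vs free (7, 6, 3) (insufficient R1)
Never able to finish: T_a and T_i.


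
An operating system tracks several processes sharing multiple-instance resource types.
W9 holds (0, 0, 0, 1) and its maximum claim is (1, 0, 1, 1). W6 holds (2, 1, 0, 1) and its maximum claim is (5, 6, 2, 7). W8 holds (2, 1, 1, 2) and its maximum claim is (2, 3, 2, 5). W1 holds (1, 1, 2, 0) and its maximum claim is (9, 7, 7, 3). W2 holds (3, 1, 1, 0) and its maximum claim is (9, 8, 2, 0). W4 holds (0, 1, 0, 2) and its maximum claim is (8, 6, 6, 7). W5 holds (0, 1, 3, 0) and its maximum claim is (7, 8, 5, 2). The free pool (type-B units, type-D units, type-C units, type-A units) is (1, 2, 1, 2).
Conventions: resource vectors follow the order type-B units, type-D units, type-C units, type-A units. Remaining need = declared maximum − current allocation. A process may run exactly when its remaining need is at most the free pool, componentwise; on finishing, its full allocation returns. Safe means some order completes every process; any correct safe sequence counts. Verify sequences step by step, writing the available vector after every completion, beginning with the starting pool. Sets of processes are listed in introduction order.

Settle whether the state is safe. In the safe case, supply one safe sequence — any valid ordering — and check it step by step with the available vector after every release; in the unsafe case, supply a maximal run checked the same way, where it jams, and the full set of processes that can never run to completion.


UNSAFE.
Key observation: once W9, W8 finish, the pool peaks at (3, 3, 2, 5) — and every remaining process still needs more type-D units than that.
Going as far as possible: W9, W8; after that, nothing fits. Step-by-step check:
  pool = (1, 2, 1, 2)
  W9: need (1, 0, 1, 0) fits (1, 2, 1, 2); releases (0, 0, 0, 1), pool now (1, 2, 1, 3)
  W8: need (0, 2, 1, 3) fits (1, 2, 1, 3); releases (2, 1, 1, 2), pool now (3, 3, 2, 5)
  W6 cannot run: need (3, 5, 2, 6) vs free (3, 3, 2, 5) (insufficient type-D units and type-A units)
  W1 cannot run: need (8, 6, 5, 3) vs free (3, 3, 2, 5) (insufficient type-B units, type-D units and type-C units)
  W2 cannot run: need (6, 7, 1, 0) vs free (3, 3, 2, 5) (insufficient type-B units and type-D units)
  W4 cannot run: need (8, 5, 6, 5) vs free (3, 3, 2, 5) (insufficient type-B units, type-D units and type-C units)
  W5 cannot run: need (7, 7, 2, 2) vs free (3, 3, 2, 5) (insufficient type-B units and type-D units)
Permanently blocked: W6, W1, W2, W4 and W5.


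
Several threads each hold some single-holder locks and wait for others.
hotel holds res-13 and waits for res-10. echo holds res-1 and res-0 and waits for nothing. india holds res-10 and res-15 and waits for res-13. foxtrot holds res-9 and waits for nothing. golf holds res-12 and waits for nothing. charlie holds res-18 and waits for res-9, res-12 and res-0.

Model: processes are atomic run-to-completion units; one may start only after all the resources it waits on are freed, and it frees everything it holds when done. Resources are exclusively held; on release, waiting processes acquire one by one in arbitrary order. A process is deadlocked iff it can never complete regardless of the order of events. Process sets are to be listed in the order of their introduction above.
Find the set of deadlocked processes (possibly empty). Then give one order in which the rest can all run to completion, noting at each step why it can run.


Deadlocked set: hotel and india.
Key observation: the loop hotel -> india -> hotel blocks itself forever; no other process is dragged down with it.
The rest can finish in the order foxtrot, echo, golf, charlie.
Walking it through:
  foxtrot waits on nothing -> runs at once and releases res-9
  echo waits on nothing -> runs at once and releases res-1 and res-0
  golf waits on nothing -> runs at once and releases res-12
  charlie: everything it awaited (res-9, res-12 and res-0) is free; runs, freeing res-18


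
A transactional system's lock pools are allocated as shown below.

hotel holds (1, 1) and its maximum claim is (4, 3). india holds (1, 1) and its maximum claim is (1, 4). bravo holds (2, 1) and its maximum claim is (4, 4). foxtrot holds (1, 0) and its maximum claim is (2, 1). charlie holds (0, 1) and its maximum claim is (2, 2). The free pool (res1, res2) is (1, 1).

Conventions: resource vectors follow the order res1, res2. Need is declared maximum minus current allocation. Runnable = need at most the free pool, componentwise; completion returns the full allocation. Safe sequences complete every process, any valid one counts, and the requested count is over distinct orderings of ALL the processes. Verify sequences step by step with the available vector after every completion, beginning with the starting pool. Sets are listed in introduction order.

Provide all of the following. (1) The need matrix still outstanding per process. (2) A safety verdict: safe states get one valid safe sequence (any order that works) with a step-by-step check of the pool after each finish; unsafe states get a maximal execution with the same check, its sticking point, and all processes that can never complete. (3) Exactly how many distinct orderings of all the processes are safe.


(1) Outstanding need per process (order res1, res2):
  hotel: (3, 2)
  india: (0, 3)
  bravo: (2, 3)
  foxtrot: (1, 1)
  charlie: (2, 1)
(2) The state is UNSAFE.
Key observation: after foxtrot, charlie the pool peaks at (2, 2), and each blocked process is short somewhere: hotel on res1; india on res2; bravo on res2.
Going as far as possible: foxtrot, charlie; after that, nothing fits. Check, step by step:
  pool = (1, 1)
  foxtrot: need (1, 1) fits (1, 1); releases (1, 0), pool now (2, 1)
  charlie: need (2, 1) fits (2, 1); releases (0, 1), pool now (2, 2)
  blocked: hotel wants (3, 2), pool (2, 2) — not enough res1
  blocked: india wants (0, 3), pool (2, 2) — not enough res2
  blocked: bravo wants (2, 3), pool (2, 2) — not enough res2
Processes that can never finish: hotel, india and bravo.
(3) Precisely 0 of the possible complete orderings are safe sequences.


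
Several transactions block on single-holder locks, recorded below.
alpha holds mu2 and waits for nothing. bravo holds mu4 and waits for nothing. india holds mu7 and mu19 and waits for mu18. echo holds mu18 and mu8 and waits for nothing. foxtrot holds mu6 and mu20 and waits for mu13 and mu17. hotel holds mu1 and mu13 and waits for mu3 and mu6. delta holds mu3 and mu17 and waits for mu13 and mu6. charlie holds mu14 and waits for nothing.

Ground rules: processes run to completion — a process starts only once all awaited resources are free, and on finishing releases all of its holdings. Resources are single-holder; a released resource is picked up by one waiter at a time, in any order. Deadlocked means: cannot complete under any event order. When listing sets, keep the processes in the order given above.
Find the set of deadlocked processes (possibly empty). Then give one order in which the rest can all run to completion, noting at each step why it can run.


The deadlocked set is foxtrot, hotel and delta.
Key observation: the loop foxtrot -> hotel -> foxtrot blocks itself forever; delta is caught in further circular waits.
The rest can finish in the order charlie, alpha, echo, india, bravo.
Step-by-step check:
  charlie: no waits; runs immediately, freeing mu14
  alpha: no waits; runs immediately, freeing mu2
  echo: no waits; runs immediately, freeing mu18 and mu8
  india: everything it awaited (mu18) is free; runs, freeing mu7 and mu19
  bravo: no waits; runs immediately, freeing mu4


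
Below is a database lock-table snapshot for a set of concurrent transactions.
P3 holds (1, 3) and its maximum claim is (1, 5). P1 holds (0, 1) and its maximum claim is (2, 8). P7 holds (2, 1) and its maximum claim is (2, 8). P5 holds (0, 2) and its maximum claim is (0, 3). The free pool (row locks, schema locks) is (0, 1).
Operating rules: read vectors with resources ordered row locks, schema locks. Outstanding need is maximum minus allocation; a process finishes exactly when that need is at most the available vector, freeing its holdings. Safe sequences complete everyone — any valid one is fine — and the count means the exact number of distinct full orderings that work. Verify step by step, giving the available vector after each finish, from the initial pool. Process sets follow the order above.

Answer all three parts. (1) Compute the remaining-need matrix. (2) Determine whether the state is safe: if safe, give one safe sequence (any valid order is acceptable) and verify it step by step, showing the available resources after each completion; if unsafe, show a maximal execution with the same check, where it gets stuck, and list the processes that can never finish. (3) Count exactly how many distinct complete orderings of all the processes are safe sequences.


(1) Remaining need (order row locks, schema locks):
  P3: (0, 2)
  P1: (2, 7)
  P7: (0, 7)
  P5: (0, 1)
(2) UNSAFE — no complete ordering exists.
Key observation: after P5, P3 complete, (1, 6) is the best the pool ever gets, yet each leftover process wants more schema locks.
A maximal execution: P5, P3 — then nothing else fits. Verifying each step:
  pool = (0, 1)
  P5 needs (0, 1) <= (0, 1) -> finishes; pool += (0, 2) = (0, 3)
  P3 needs (0, 2) <= (0, 3) -> finishes; pool += (1, 3) = (1, 6)
  blocked: P1 wants (2, 7), pool (1, 6) — not enough row locks and schema locks
  blocked: P7 wants (0, 7), pool (1, 6) — not enough schema locks
Permanently blocked: P1 and P7.
(3) Exactly 0 of the possible complete orderings are safe sequences.
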